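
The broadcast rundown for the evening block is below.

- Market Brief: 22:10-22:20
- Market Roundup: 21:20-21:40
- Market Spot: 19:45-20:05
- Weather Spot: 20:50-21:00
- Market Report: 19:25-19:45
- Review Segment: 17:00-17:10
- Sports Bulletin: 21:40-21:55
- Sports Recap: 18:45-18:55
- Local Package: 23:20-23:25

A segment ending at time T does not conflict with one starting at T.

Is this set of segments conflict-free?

Check each pair: they overlap iff neither finishes before the other starts.
Sorted by start: Review Segment, Sports Recap, Market Report, Market Spot, Weather Spot, Market Roundup, Sports Bulletin, Market Brief, Local Package.
Sports Recap starts after Review Segment ends, so nothing later overlaps Review Segment either.
Market Report starts after Sports Recap ends, so nothing later overlaps Sports Recap either.
Market Spot starts exactly when Market Report ends (back-to-back, no overlap), so nothing later overlaps Market Report either.
Weather Spot starts after Market Spot ends, so nothing later overlaps Market Spot either.
Market Roundup starts after Weather Spot ends, so nothing later overlaps Weather Spot either.
Sports Bulletin starts exactly when Market Roundup ends (back-to-back, no overlap), so nothing later overlaps Market Roundup either.
Market Brief starts after Sports Bulletin ends, so nothing later overlaps Sports Bulletin either.
Local Package starts after Market Brief ends.
Every pair is clear; the schedule has no overlaps.

Yes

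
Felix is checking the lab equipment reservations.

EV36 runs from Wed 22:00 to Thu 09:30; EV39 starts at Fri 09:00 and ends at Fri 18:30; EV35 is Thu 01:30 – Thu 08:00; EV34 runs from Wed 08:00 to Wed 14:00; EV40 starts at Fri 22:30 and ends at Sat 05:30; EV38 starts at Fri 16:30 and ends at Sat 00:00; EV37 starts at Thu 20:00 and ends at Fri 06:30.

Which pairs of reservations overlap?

EV35 & EV36, EV38 & EV39, EV38 & EV40

Two intervals overlap when each starts before the other ends.
Sorted by start: EV34, EV36, EV35, EV37, EV39, EV38, EV40.
EV36 starts after EV34 ends; EV34 is clear from here.
EV35 starts before EV36 ends → EV36 and EV35 overlap.
EV37 starts after EV36 ends; EV36 is clear from here.
EV37 starts after EV35 ends; EV35 is clear from here.
EV39 starts after EV37 ends; EV37 is clear from here.
EV38 starts before EV39 ends → EV39 and EV38 overlap.
EV40 starts after EV39 ends.
EV40 starts before EV38 ends → EV38 and EV40 overlap.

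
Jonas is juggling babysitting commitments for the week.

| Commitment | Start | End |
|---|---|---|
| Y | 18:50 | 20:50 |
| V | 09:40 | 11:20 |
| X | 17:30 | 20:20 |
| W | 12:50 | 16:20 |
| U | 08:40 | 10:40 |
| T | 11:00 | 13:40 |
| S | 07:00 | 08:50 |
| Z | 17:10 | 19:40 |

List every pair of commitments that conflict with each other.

S & U, T & V, T & W, U & V, X & Y, X & Z, Y & Z

Two intervals overlap when each starts before the other ends.
Sorted by start: S, U, V, T, W, Z, X, Y.
U starts before S ends → S and U overlap.
V starts after S ends, so nothing later overlaps S either.
V starts before U ends → U and V overlap.
T starts after U ends, so nothing later overlaps U either.
T starts before V ends → V and T overlap.
W starts after V ends, so nothing later overlaps V either.
W starts before T ends → T and W overlap.
Z starts after T ends, so nothing later overlaps T either.
Z starts after W ends, so nothing later overlaps W either.
X starts before Z ends → Z and X overlap.
Y starts before Z ends → Z and Y overlap.
Y starts before X ends → X and Y overlap.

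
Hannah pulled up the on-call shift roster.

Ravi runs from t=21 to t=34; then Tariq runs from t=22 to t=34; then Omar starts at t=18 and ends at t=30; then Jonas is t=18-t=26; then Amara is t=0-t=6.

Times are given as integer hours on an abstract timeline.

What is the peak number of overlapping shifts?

Sort all start/end points and keep a running count:
t=0 start Amara → 1
t=6 end Amara → 0
t=18 start Jonas → 1
t=18 start Omar → 2
t=21 start Ravi → 3
t=22 start Tariq → 4
t=26 end Jonas → 3
t=30 end Omar → 2
t=34 end Ravi → 1
t=34 end Tariq → 0
Peak is 4, at t=22 (Jonas, Omar, Ravi, Tariq).

4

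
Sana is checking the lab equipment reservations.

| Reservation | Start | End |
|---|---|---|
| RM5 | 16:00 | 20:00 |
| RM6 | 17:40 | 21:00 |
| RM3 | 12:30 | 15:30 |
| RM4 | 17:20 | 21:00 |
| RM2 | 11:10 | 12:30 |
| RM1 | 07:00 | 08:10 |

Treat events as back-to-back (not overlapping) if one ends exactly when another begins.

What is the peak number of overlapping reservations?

Walk through starts and ends in time order (an end at T is processed before a start at T):
07:00 start RM1 → 1
08:10 end RM1 → 0
11:10 start RM2 → 1
12:30 end RM2 → 0
12:30 start RM3 → 1
15:30 end RM3 → 0
16:00 start RM5 → 1
17:20 start RM4 → 2
17:40 start RM6 → 3
20:00 end RM5 → 2
21:00 end RM4 → 1
21:00 end RM6 → 0
Peak is 3, at 17:40 (RM4, RM5, RM6).

3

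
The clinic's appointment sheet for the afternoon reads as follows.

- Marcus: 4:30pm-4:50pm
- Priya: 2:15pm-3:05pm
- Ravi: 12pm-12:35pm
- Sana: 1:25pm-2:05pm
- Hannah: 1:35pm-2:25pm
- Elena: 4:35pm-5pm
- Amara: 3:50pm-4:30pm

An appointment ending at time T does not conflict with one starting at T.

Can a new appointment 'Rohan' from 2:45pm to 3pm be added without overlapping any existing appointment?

Ravi: ends 12:35pm at or before Rohan starts 2:45pm → clear.
Sana: ends 2:05pm at or before Rohan starts 2:45pm → clear.
Hannah: ends 2:25pm at or before Rohan starts 2:45pm → clear.
Priya: starts 2:15pm before Rohan ends 3pm, and ends 3:05pm after Rohan starts 2:45pm → overlap.
Amara: starts 3:50pm at or after Rohan ends 3pm → clear.
Marcus: starts 4:30pm at or after Rohan ends 3pm → clear.
Elena: starts 4:35pm at or after Rohan ends 3pm → clear.
Rohan overlaps Priya.

No — it overlaps Priya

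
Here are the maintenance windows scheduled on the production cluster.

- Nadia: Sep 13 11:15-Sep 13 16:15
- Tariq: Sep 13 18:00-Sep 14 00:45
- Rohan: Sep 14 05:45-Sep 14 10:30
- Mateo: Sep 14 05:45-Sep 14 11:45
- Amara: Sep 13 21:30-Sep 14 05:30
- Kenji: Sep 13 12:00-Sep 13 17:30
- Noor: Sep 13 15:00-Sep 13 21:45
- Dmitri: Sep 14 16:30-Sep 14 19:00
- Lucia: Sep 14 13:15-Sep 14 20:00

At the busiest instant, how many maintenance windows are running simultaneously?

Walk through starts and ends in time order (an end at T is processed before a start at T):
Sep 13 11:15 start Nadia → 1
Sep 13 12:00 start Kenji → 2
Sep 13 15:00 start Noor → 3
Sep 13 16:15 end Nadia → 2
Sep 13 17:30 end Kenji → 1
Sep 13 18:00 start Tariq → 2
Sep 13 21:30 start Amara → 3
Sep 13 21:45 end Noor → 2
Sep 14 00:45 end Tariq → 1
Sep 14 05:30 end Amara → 0
Sep 14 05:45 start Mateo → 1
Sep 14 05:45 start Rohan → 2
Sep 14 10:30 end Rohan → 1
Sep 14 11:45 end Mateo → 0
Sep 14 13:15 start Lucia → 1
Sep 14 16:30 start Dmitri → 2
Sep 14 19:00 end Dmitri → 1
Sep 14 20:00 end Lucia → 0
Peak is 3, at Sep 13 15:00 (Kenji, Nadia, Noor).

3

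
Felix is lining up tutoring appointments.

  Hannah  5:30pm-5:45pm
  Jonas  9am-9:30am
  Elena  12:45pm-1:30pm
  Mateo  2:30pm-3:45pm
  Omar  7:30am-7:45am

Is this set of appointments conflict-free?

Yes

Sorted by start: Omar, Jonas, Elena, Mateo, Hannah.
Jonas starts after Omar ends — done with Omar.
Elena starts after Jonas ends — done with Jonas.
Mateo starts after Elena ends — done with Elena.
Hannah starts after Mateo ends.
Every pair is clear; the schedule has no overlaps.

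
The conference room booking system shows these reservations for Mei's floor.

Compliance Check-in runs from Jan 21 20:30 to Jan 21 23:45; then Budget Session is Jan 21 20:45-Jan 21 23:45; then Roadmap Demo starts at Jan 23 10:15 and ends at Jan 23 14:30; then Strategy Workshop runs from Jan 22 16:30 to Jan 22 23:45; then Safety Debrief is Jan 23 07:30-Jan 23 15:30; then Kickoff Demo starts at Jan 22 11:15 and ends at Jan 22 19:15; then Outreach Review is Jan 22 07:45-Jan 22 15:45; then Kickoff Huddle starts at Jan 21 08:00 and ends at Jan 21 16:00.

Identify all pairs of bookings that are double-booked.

Budget Session & Compliance Check-in, Kickoff Demo & Outreach Review, Kickoff Demo & Strategy Workshop, Roadmap Demo & Safety Debrief

Sorted by start: Kickoff Huddle, Compliance Check-in, Budget Session, Outreach Review, Kickoff Demo, Strategy Workshop, Safety Debrief, Roadmap Demo.
Compliance Check-in starts after Kickoff Huddle ends — done with Kickoff Huddle.
Budget Session starts before Compliance Check-in ends → Compliance Check-in and Budget Session overlap.
Outreach Review starts after Compliance Check-in ends — done with Compliance Check-in.
Outreach Review starts after Budget Session ends — done with Budget Session.
Kickoff Demo starts before Outreach Review ends → Outreach Review and Kickoff Demo overlap.
Strategy Workshop starts after Outreach Review ends — done with Outreach Review.
Strategy Workshop starts before Kickoff Demo ends → Kickoff Demo and Strategy Workshop overlap.
Safety Debrief starts after Kickoff Demo ends — done with Kickoff Demo.
Safety Debrief starts after Strategy Workshop ends — done with Strategy Workshop.
Roadmap Demo starts before Safety Debrief ends → Safety Debrief and Roadmap Demo overlap.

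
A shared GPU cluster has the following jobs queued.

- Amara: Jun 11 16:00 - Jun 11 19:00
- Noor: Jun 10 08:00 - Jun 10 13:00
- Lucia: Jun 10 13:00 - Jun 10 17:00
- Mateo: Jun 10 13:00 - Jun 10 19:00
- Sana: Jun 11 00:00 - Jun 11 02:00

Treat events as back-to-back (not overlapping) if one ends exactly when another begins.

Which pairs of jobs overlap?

Check each pair: they overlap iff neither finishes before the other starts.
Sorted by start: Noor, Lucia, Mateo, Sana, Amara.
Lucia starts exactly when Noor ends (back-to-back, no overlap); Noor is clear from here.
Mateo starts before Lucia ends → Lucia and Mateo overlap.
Sana starts after Lucia ends; Lucia is clear from here.
Sana starts after Mateo ends; Mateo is clear from here.
Amara starts after Sana ends.

Lucia & Mateo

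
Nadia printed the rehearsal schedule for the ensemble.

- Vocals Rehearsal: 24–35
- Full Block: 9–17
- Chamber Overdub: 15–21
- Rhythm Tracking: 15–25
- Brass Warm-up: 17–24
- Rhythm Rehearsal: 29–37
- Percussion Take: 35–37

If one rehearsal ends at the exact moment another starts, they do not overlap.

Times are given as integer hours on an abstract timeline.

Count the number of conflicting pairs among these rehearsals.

8

Sorted by start: Full Block, Chamber Overdub, Rhythm Tracking, Brass Warm-up, Vocals Rehearsal, Rhythm Rehearsal, Percussion Take.
Chamber Overdub starts before Full Block ends → Full Block and Chamber Overdub overlap.
Rhythm Tracking starts before Full Block ends → Full Block and Rhythm Tracking overlap.
Brass Warm-up starts exactly when Full Block ends (back-to-back, no overlap); Full Block is clear from here.
Rhythm Tracking starts before Chamber Overdub ends → Chamber Overdub and Rhythm Tracking overlap.
Brass Warm-up starts before Chamber Overdub ends → Chamber Overdub and Brass Warm-up overlap.
Vocals Rehearsal starts after Chamber Overdub ends; Chamber Overdub is clear from here.
Brass Warm-up starts before Rhythm Tracking ends → Rhythm Tracking and Brass Warm-up overlap.
Vocals Rehearsal starts before Rhythm Tracking ends → Rhythm Tracking and Vocals Rehearsal overlap.
Rhythm Rehearsal starts after Rhythm Tracking ends; Rhythm Tracking is clear from here.
Vocals Rehearsal starts exactly when Brass Warm-up ends (back-to-back, no overlap); Brass Warm-up is clear from here.
Rhythm Rehearsal starts before Vocals Rehearsal ends → Vocals Rehearsal and Rhythm Rehearsal overlap.
Percussion Take starts exactly when Vocals Rehearsal ends (back-to-back, no overlap).
Percussion Take starts before Rhythm Rehearsal ends → Rhythm Rehearsal and Percussion Take overlap.
Overlapping pairs: Brass Warm-up & Chamber Overdub, Brass Warm-up & Rhythm Tracking, Chamber Overdub & Full Block, Chamber Overdub & Rhythm Tracking, Full Block & Rhythm Tracking, Percussion Take & Rhythm Rehearsal, Rhythm Rehearsal & Vocals Rehearsal, Rhythm Tracking & Vocals Rehearsal — 8 in total.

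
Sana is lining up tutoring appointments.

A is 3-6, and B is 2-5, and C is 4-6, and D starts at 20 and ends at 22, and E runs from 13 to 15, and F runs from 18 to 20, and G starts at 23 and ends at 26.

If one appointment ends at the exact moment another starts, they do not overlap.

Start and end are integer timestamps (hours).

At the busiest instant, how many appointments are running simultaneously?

3

Walk through starts and ends in time order (an end at T is processed before a start at T):
2 start B → 1
3 start A → 2
4 start C → 3
5 end B → 2
6 end A → 1
6 end C → 0
13 start E → 1
15 end E → 0
18 start F → 1
20 end F → 0
20 start D → 1
22 end D → 0
23 start G → 1
26 end G → 0
Peak is 3, at 4 (A, B, C).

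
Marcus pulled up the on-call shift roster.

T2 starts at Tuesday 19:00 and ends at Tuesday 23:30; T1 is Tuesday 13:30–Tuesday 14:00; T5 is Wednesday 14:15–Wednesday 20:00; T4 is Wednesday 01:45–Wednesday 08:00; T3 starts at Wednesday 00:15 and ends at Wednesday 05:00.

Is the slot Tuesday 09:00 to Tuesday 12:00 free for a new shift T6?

Yes — the slot is free

T1: starts Tuesday 13:30 at or after T6 ends Tuesday 12:00 → clear.
T2: starts Tuesday 19:00 at or after T6 ends Tuesday 12:00 → clear.
T3: starts Wednesday 00:15 at or after T6 ends Tuesday 12:00 → clear.
T4: starts Wednesday 01:45 at or after T6 ends Tuesday 12:00 → clear.
T5: starts Wednesday 14:15 at or after T6 ends Tuesday 12:00 → clear.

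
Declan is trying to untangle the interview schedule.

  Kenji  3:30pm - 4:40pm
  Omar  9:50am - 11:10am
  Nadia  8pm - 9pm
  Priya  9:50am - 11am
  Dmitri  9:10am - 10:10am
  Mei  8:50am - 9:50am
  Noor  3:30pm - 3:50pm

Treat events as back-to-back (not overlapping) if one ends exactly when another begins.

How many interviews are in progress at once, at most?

Sweep the timeline, counting +1 at each start and −1 at each end (ends before starts at a tie):
8:50am start Mei → 1
9:10am start Dmitri → 2
9:50am end Mei → 1
9:50am start Omar → 2
9:50am start Priya → 3
10:10am end Dmitri → 2
11am end Priya → 1
11:10am end Omar → 0
3:30pm start Kenji → 1
3:30pm start Noor → 2
3:50pm end Noor → 1
4:40pm end Kenji → 0
8pm start Nadia → 1
9pm end Nadia → 0
Peak is 3, at 9:50am (Dmitri, Omar, Priya).

3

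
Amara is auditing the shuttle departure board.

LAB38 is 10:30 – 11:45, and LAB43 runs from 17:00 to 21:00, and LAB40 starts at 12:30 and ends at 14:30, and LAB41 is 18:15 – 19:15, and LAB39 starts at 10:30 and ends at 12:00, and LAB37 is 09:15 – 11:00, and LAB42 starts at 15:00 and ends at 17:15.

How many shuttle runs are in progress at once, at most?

Walk through starts and ends in time order (an end at T is processed before a start at T):
09:15 start LAB37 → 1
10:30 start LAB38 → 2
10:30 start LAB39 → 3
11:00 end LAB37 → 2
11:45 end LAB38 → 1
12:00 end LAB39 → 0
12:30 start LAB40 → 1
14:30 end LAB40 → 0
15:00 start LAB42 → 1
17:00 start LAB43 → 2
17:15 end LAB42 → 1
18:15 start LAB41 → 2
19:15 end LAB41 → 1
21:00 end LAB43 → 0
Peak is 3, at 10:30 (LAB37, LAB38, LAB39).

3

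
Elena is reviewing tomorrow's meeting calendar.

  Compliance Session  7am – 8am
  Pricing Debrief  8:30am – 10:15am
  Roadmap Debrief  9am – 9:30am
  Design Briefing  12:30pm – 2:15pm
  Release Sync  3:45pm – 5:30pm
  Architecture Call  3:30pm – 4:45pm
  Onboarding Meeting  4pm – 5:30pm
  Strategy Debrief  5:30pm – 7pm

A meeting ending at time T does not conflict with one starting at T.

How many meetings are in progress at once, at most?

3

Sort all start/end points and keep a running count:
7am start Compliance Session → 1
8am end Compliance Session → 0
8:30am start Pricing Debrief → 1
9am start Roadmap Debrief → 2
9:30am end Roadmap Debrief → 1
10:15am end Pricing Debrief → 0
12:30pm start Design Briefing → 1
2:15pm end Design Briefing → 0
3:30pm start Architecture Call → 1
3:45pm start Release Sync → 2
4pm start Onboarding Meeting → 3
4:45pm end Architecture Call → 2
5:30pm end Onboarding Meeting → 1
5:30pm end Release Sync → 0
5:30pm start Strategy Debrief → 1
7pm end Strategy Debrief → 0
Peak is 3, at 4pm (Architecture Call, Onboarding Meeting, Release Sync).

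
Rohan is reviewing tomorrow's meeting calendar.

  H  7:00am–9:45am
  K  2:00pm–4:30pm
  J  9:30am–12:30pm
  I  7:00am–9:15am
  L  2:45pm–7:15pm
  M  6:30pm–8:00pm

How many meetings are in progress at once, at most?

Sort all start/end points and keep a running count:
7:00am start H → 1
7:00am start I → 2
9:15am end I → 1
9:30am start J → 2
9:45am end H → 1
12:30pm end J → 0
2:00pm start K → 1
2:45pm start L → 2
4:30pm end K → 1
6:30pm start M → 2
7:15pm end L → 1
8:00pm end M → 0
Peak is 2, at 7:00am (H, I).

2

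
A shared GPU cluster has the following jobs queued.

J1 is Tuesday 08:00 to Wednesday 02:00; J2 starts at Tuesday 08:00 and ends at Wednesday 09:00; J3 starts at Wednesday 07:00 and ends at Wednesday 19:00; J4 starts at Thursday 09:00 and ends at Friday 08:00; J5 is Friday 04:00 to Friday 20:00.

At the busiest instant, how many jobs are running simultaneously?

2

Sort all start/end points and keep a running count:
Tuesday 08:00 start J1 → 1
Tuesday 08:00 start J2 → 2
Wednesday 02:00 end J1 → 1
Wednesday 07:00 start J3 → 2
Wednesday 09:00 end J2 → 1
Wednesday 19:00 end J3 → 0
Thursday 09:00 start J4 → 1
Friday 04:00 start J5 → 2
Friday 08:00 end J4 → 1
Friday 20:00 end J5 → 0
Peak is 2, at Tuesday 08:00 (J1, J2).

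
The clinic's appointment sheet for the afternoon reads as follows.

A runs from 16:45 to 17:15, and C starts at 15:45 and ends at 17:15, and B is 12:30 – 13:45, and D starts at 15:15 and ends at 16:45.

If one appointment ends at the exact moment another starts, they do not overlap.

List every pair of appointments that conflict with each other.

A & C, C & D

Sorted by start: B, D, C, A.
D starts after B ends, so B has no further overlaps.
C starts before D ends → D and C overlap.
A starts exactly when D ends (back-to-back, no overlap).
A starts before C ends → C and A overlap.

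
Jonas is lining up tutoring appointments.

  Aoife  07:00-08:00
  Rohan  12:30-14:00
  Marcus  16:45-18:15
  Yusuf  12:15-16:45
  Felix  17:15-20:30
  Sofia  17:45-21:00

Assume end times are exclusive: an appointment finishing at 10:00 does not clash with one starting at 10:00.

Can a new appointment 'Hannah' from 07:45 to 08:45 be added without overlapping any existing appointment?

No — it overlaps Aoife

Aoife: starts 07:00 before Hannah ends 08:45, and ends 08:00 after Hannah starts 07:45 → overlap.
Yusuf: starts 12:15 at or after Hannah ends 08:45 → clear.
Rohan: starts 12:30 at or after Hannah ends 08:45 → clear.
Marcus: starts 16:45 at or after Hannah ends 08:45 → clear.
Felix: starts 17:15 at or after Hannah ends 08:45 → clear.
Sofia: starts 17:45 at or after Hannah ends 08:45 → clear.
Hannah overlaps Aoife.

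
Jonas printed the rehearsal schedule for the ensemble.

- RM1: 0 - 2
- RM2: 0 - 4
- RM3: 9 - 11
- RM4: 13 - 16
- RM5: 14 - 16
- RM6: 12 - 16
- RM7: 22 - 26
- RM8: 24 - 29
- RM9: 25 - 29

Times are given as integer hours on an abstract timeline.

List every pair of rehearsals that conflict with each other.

RM1 & RM2, RM4 & RM5, RM4 & RM6, RM5 & RM6, RM7 & RM8, RM7 & RM9, RM8 & RM9

Sorted by start: RM1, RM2, RM3, RM6, RM4, RM5, RM7, RM8, RM9.
RM2 starts before RM1 ends → RM1 and RM2 overlap.
RM3 starts after RM1 ends, so RM1 has no further overlaps.
RM3 starts after RM2 ends, so RM2 has no further overlaps.
RM6 starts after RM3 ends, so RM3 has no further overlaps.
RM4 starts before RM6 ends → RM6 and RM4 overlap.
RM5 starts before RM6 ends → RM6 and RM5 overlap.
RM7 starts after RM6 ends, so RM6 has no further overlaps.
RM5 starts before RM4 ends → RM4 and RM5 overlap.
RM7 starts after RM4 ends, so RM4 has no further overlaps.
RM7 starts after RM5 ends, so RM5 has no further overlaps.
RM8 starts before RM7 ends → RM7 and RM8 overlap.
RM9 starts before RM7 ends → RM7 and RM9 overlap.
RM9 starts before RM8 ends → RM8 and RM9 overlap.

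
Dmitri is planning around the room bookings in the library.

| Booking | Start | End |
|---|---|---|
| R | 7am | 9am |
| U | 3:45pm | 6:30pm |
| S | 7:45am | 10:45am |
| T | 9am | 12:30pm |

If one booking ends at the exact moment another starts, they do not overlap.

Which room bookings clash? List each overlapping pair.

Sorted by start: R, S, T, U.
S starts before R ends → R and S overlap.
T starts exactly when R ends (back-to-back, no overlap) — done with R.
T starts before S ends → S and T overlap.
U starts after S ends.
U starts after T ends.

R & S, S & T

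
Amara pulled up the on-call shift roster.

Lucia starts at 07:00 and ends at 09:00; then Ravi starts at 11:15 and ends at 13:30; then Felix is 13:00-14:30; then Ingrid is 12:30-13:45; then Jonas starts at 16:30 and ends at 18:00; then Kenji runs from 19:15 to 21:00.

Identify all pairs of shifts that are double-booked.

Sorted by start: Lucia, Ravi, Ingrid, Felix, Jonas, Kenji.
Ravi starts after Lucia ends, so Lucia has no further overlaps.
Ingrid starts before Ravi ends → Ravi and Ingrid overlap.
Felix starts before Ravi ends → Ravi and Felix overlap.
Jonas starts after Ravi ends, so Ravi has no further overlaps.
Felix starts before Ingrid ends → Ingrid and Felix overlap.
Jonas starts after Ingrid ends, so Ingrid has no further overlaps.
Jonas starts after Felix ends, so Felix has no further overlaps.
Kenji starts after Jonas ends.

Felix & Ingrid, Felix & Ravi, Ingrid & Ravi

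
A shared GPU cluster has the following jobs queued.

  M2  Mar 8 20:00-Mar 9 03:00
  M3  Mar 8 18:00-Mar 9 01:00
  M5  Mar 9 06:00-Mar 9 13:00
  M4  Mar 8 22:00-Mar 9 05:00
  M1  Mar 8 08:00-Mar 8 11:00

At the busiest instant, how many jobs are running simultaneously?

Walk through starts and ends in time order (an end at T is processed before a start at T):
Mar 8 08:00 start M1 → 1
Mar 8 11:00 end M1 → 0
Mar 8 18:00 start M3 → 1
Mar 8 20:00 start M2 → 2
Mar 8 22:00 start M4 → 3
Mar 9 01:00 end M3 → 2
Mar 9 03:00 end M2 → 1
Mar 9 05:00 end M4 → 0
Mar 9 06:00 start M5 → 1
Mar 9 13:00 end M5 → 0
Peak is 3, at Mar 8 22:00 (M2, M3, M4).

3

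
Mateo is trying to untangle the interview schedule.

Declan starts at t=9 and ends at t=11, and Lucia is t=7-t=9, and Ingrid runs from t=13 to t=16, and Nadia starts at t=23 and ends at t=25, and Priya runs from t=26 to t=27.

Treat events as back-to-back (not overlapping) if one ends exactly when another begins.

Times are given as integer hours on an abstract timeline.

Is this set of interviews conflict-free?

Sorted by start: Lucia, Declan, Ingrid, Nadia, Priya.
Declan starts exactly when Lucia ends (back-to-back, no overlap), so nothing later overlaps Lucia either.
Ingrid starts after Declan ends, so nothing later overlaps Declan either.
Nadia starts after Ingrid ends, so nothing later overlaps Ingrid either.
Priya starts after Nadia ends.
Every pair is clear; the schedule has no overlaps.

Yes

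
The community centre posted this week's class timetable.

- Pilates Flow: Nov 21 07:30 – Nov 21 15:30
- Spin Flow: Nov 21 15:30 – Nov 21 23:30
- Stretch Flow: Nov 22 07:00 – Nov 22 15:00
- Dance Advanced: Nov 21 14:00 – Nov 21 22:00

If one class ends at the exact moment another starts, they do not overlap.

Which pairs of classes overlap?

Dance Advanced & Pilates Flow, Dance Advanced & Spin Flow

Two intervals overlap when each starts before the other ends.
Sorted by start: Pilates Flow, Dance Advanced, Spin Flow, Stretch Flow.
Dance Advanced starts before Pilates Flow ends → Pilates Flow and Dance Advanced overlap.
Spin Flow starts exactly when Pilates Flow ends (back-to-back, no overlap) — done with Pilates Flow.
Spin Flow starts before Dance Advanced ends → Dance Advanced and Spin Flow overlap.
Stretch Flow starts after Dance Advanced ends.
Stretch Flow starts after Spin Flow ends.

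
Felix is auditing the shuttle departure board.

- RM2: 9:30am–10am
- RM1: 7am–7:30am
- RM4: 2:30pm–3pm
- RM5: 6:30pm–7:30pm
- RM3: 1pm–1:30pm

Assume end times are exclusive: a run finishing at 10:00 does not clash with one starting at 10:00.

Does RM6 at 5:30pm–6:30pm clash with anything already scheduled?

No — it doesn't clash with anything

RM1: ends 7:30am at or before RM6 starts 5:30pm → clear.
RM2: ends 10am at or before RM6 starts 5:30pm → clear.
RM3: ends 1:30pm at or before RM6 starts 5:30pm → clear.
RM4: ends 3pm at or before RM6 starts 5:30pm → clear.
RM5: starts 6:30pm at or after RM6 ends 6:30pm → clear.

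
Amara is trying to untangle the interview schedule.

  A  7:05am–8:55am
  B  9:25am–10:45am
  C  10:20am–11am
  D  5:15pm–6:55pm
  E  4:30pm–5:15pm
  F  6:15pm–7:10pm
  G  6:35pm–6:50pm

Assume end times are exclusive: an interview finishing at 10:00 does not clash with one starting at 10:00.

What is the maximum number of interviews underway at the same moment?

Sweep the timeline, counting +1 at each start and −1 at each end (ends before starts at a tie):
7:05am start A → 1
8:55am end A → 0
9:25am start B → 1
10:20am start C → 2
10:45am end B → 1
11am end C → 0
4:30pm start E → 1
5:15pm end E → 0
5:15pm start D → 1
6:15pm start F → 2
6:35pm start G → 3
6:50pm end G → 2
6:55pm end D → 1
7:10pm end F → 0
Peak is 3, at 6:35pm (D, F, G).

3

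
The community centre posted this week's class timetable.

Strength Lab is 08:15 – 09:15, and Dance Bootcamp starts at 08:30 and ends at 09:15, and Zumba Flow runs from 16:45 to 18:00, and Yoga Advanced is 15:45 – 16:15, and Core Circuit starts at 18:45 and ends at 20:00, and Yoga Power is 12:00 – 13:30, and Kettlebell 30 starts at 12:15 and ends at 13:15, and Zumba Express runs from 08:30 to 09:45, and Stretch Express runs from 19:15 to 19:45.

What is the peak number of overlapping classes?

3

Sort all start/end points and keep a running count:
08:15 start Strength Lab → 1
08:30 start Dance Bootcamp → 2
08:30 start Zumba Express → 3
09:15 end Dance Bootcamp → 2
09:15 end Strength Lab → 1
09:45 end Zumba Express → 0
12:00 start Yoga Power → 1
12:15 start Kettlebell 30 → 2
13:15 end Kettlebell 30 → 1
13:30 end Yoga Power → 0
15:45 start Yoga Advanced → 1
16:15 end Yoga Advanced → 0
16:45 start Zumba Flow → 1
18:00 end Zumba Flow → 0
18:45 start Core Circuit → 1
19:15 start Stretch Express → 2
19:45 end Stretch Express → 1
20:00 end Core Circuit → 0
Peak is 3, at 08:30 (Dance Bootcamp, Strength Lab, Zumba Express).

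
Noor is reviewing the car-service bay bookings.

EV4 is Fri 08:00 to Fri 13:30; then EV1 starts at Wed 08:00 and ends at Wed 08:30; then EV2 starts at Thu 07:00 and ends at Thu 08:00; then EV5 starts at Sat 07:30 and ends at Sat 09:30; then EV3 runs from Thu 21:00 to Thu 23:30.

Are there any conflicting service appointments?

No

Sorted by start: EV1, EV2, EV3, EV4, EV5.
EV2 starts after EV1 ends — done with EV1.
EV3 starts after EV2 ends — done with EV2.
EV4 starts after EV3 ends — done with EV3.
EV5 starts after EV4 ends.
Every pair is clear; the schedule has no overlaps.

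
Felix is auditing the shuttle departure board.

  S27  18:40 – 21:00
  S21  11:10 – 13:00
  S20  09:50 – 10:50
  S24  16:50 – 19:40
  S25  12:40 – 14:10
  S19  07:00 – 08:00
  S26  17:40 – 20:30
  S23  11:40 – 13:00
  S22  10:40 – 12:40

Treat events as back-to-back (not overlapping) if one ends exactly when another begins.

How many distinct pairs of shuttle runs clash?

9

Sorted by start: S19, S20, S22, S21, S23, S25, S24, S26, S27.
S20 starts after S19 ends, so S19 has no further overlaps.
S22 starts before S20 ends → S20 and S22 overlap.
S21 starts after S20 ends, so S20 has no further overlaps.
S21 starts before S22 ends → S22 and S21 overlap.
S23 starts before S22 ends → S22 and S23 overlap.
S25 starts exactly when S22 ends (back-to-back, no overlap), so S22 has no further overlaps.
S23 starts before S21 ends → S21 and S23 overlap.
S25 starts before S21 ends → S21 and S25 overlap.
S24 starts after S21 ends, so S21 has no further overlaps.
S25 starts before S23 ends → S23 and S25 overlap.
S24 starts after S23 ends, so S23 has no further overlaps.
S24 starts after S25 ends, so S25 has no further overlaps.
S26 starts before S24 ends → S24 and S26 overlap.
S27 starts before S24 ends → S24 and S27 overlap.
S27 starts before S26 ends → S26 and S27 overlap.
Overlapping pairs: S20 & S22, S21 & S22, S21 & S23, S21 & S25, S22 & S23, S23 & S25, S24 & S26, S24 & S27, S26 & S27 — 9 in total.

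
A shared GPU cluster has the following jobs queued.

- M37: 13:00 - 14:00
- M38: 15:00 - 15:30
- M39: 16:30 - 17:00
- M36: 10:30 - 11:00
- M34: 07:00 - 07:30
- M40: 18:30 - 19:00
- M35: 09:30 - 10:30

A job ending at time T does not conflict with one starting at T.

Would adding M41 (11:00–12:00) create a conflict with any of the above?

No — it doesn't clash with anything

M34: ends 07:30 at or before M41 starts 11:00 → clear.
M35: ends 10:30 at or before M41 starts 11:00 → clear.
M36: ends 11:00 at or before M41 starts 11:00 → clear.
M37: starts 13:00 at or after M41 ends 12:00 → clear.
M38: starts 15:00 at or after M41 ends 12:00 → clear.
M39: starts 16:30 at or after M41 ends 12:00 → clear.
M40: starts 18:30 at or after M41 ends 12:00 → clear.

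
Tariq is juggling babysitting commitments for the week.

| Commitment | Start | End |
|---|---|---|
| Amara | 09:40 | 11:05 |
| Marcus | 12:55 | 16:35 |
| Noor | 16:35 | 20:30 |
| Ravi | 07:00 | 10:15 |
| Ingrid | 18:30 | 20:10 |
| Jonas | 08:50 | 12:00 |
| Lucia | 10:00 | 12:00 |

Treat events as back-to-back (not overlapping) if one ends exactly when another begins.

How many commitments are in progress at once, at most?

Sweep the timeline, counting +1 at each start and −1 at each end (ends before starts at a tie):
07:00 start Ravi → 1
08:50 start Jonas → 2
09:40 start Amara → 3
10:00 start Lucia → 4
10:15 end Ravi → 3
11:05 end Amara → 2
12:00 end Jonas → 1
12:00 end Lucia → 0
12:55 start Marcus → 1
16:35 end Marcus → 0
16:35 start Noor → 1
18:30 start Ingrid → 2
20:10 end Ingrid → 1
20:30 end Noor → 0
Peak is 4, at 10:00 (Amara, Jonas, Lucia, Ravi).

4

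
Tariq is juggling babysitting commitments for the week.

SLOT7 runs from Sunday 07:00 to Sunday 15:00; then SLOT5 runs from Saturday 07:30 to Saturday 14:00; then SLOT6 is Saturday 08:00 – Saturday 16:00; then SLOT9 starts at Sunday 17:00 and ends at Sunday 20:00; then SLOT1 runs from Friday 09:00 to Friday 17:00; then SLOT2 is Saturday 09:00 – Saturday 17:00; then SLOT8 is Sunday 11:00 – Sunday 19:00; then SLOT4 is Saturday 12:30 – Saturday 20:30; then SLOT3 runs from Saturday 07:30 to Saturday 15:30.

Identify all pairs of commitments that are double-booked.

SLOT2 & SLOT3, SLOT2 & SLOT4, SLOT2 & SLOT5, SLOT2 & SLOT6, SLOT3 & SLOT4, SLOT3 & SLOT5, SLOT3 & SLOT6, SLOT4 & SLOT5, SLOT4 & SLOT6, SLOT5 & SLOT6, SLOT7 & SLOT8, SLOT8 & SLOT9

Check each pair: they overlap iff neither finishes before the other starts.
Sorted by start: SLOT1, SLOT3, SLOT5, SLOT6, SLOT2, SLOT4, SLOT7, SLOT8, SLOT9.
SLOT3 starts after SLOT1 ends — done with SLOT1.
SLOT5 starts before SLOT3 ends → SLOT3 and SLOT5 overlap.
SLOT6 starts before SLOT3 ends → SLOT3 and SLOT6 overlap.
SLOT2 starts before SLOT3 ends → SLOT3 and SLOT2 overlap.
SLOT4 starts before SLOT3 ends → SLOT3 and SLOT4 overlap.
SLOT7 starts after SLOT3 ends — done with SLOT3.
SLOT6 starts before SLOT5 ends → SLOT5 and SLOT6 overlap.
SLOT2 starts before SLOT5 ends → SLOT5 and SLOT2 overlap.
SLOT4 starts before SLOT5 ends → SLOT5 and SLOT4 overlap.
SLOT7 starts after SLOT5 ends — done with SLOT5.
SLOT2 starts before SLOT6 ends → SLOT6 and SLOT2 overlap.
SLOT4 starts before SLOT6 ends → SLOT6 and SLOT4 overlap.
SLOT7 starts after SLOT6 ends — done with SLOT6.
SLOT4 starts before SLOT2 ends → SLOT2 and SLOT4 overlap.
SLOT7 starts after SLOT2 ends — done with SLOT2.
SLOT7 starts after SLOT4 ends — done with SLOT4.
SLOT8 starts before SLOT7 ends → SLOT7 and SLOT8 overlap.
SLOT9 starts after SLOT7 ends.
SLOT9 starts before SLOT8 ends → SLOT8 and SLOT9 overlap.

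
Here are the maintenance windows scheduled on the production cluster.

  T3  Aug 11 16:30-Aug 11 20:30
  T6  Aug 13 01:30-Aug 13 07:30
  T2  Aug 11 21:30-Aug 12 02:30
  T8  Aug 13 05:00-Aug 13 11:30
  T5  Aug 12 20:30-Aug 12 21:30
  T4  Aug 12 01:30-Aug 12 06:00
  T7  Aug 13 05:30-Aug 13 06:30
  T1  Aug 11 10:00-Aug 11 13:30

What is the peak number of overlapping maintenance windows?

Sort all start/end points and keep a running count:
Aug 11 10:00 start T1 → 1
Aug 11 13:30 end T1 → 0
Aug 11 16:30 start T3 → 1
Aug 11 20:30 end T3 → 0
Aug 11 21:30 start T2 → 1
Aug 12 01:30 start T4 → 2
Aug 12 02:30 end T2 → 1
Aug 12 06:00 end T4 → 0
Aug 12 20:30 start T5 → 1
Aug 12 21:30 end T5 → 0
Aug 13 01:30 start T6 → 1
Aug 13 05:00 start T8 → 2
Aug 13 05:30 start T7 → 3
Aug 13 06:30 end T7 → 2
Aug 13 07:30 end T6 → 1
Aug 13 11:30 end T8 → 0
Peak is 3, at Aug 13 05:30 (T6, T7, T8).

3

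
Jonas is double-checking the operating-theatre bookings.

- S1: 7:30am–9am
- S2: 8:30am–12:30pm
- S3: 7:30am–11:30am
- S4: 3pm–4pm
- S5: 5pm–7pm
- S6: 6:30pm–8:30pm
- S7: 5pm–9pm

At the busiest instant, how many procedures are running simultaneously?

Sort all start/end points and keep a running count:
7:30am start S1 → 1
7:30am start S3 → 2
8:30am start S2 → 3
9am end S1 → 2
11:30am end S3 → 1
12:30pm end S2 → 0
3pm start S4 → 1
4pm end S4 → 0
5pm start S5 → 1
5pm start S7 → 2
6:30pm start S6 → 3
7pm end S5 → 2
8:30pm end S6 → 1
9pm end S7 → 0
Peak is 3, at 8:30am (S1, S2, S3).

3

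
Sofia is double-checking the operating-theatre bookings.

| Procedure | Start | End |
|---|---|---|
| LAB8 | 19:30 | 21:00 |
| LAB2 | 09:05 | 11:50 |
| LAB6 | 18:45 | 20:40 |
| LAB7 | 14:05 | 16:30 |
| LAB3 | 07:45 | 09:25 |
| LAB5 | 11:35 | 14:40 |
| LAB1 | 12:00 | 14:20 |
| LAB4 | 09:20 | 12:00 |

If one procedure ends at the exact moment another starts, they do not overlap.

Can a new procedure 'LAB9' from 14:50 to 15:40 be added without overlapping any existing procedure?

LAB3: ends 09:25 at or before LAB9 starts 14:50 → clear.
LAB2: ends 11:50 at or before LAB9 starts 14:50 → clear.
LAB4: ends 12:00 at or before LAB9 starts 14:50 → clear.
LAB5: ends 14:40 at or before LAB9 starts 14:50 → clear.
LAB1: ends 14:20 at or before LAB9 starts 14:50 → clear.
LAB7: starts 14:05 before LAB9 ends 15:40, and ends 16:30 after LAB9 starts 14:50 → overlap.
LAB6: starts 18:45 at or after LAB9 ends 15:40 → clear.
LAB8: starts 19:30 at or after LAB9 ends 15:40 → clear.
LAB9 overlaps LAB7.

No — it overlaps LAB7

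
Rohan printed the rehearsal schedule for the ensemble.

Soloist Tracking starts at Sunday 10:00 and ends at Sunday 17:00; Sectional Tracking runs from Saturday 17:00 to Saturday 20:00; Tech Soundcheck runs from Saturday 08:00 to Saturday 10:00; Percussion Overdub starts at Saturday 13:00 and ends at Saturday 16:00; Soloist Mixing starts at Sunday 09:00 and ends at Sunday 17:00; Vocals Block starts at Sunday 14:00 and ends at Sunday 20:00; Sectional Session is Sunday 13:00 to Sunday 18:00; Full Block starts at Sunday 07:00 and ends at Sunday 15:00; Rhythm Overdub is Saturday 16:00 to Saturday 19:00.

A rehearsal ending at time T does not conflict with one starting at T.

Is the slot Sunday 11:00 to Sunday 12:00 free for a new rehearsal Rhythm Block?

Tech Soundcheck: ends Saturday 10:00 at or before Rhythm Block starts Sunday 11:00 → clear.
Percussion Overdub: ends Saturday 16:00 at or before Rhythm Block starts Sunday 11:00 → clear.
Rhythm Overdub: ends Saturday 19:00 at or before Rhythm Block starts Sunday 11:00 → clear.
Sectional Tracking: ends Saturday 20:00 at or before Rhythm Block starts Sunday 11:00 → clear.
Full Block: starts Sunday 07:00 before Rhythm Block ends Sunday 12:00, and ends Sunday 15:00 after Rhythm Block starts Sunday 11:00 → overlap.
Soloist Mixing: starts Sunday 09:00 before Rhythm Block ends Sunday 12:00, and ends Sunday 17:00 after Rhythm Block starts Sunday 11:00 → overlap.
Soloist Tracking: starts Sunday 10:00 before Rhythm Block ends Sunday 12:00, and ends Sunday 17:00 after Rhythm Block starts Sunday 11:00 → overlap.
Sectional Session: starts Sunday 13:00 at or after Rhythm Block ends Sunday 12:00 → clear.
Vocals Block: starts Sunday 14:00 at or after Rhythm Block ends Sunday 12:00 → clear.
Rhythm Block overlaps Soloist Tracking, Soloist Mixing, Full Block.

No — it overlaps Full Block, Soloist Mixing, Soloist Tracking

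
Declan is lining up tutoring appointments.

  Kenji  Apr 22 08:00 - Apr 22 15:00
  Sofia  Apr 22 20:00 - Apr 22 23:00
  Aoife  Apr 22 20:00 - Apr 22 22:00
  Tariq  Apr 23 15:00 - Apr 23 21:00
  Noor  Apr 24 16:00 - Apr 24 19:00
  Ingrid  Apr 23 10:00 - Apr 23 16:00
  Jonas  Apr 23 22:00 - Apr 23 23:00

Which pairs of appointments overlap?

Sorted by start: Kenji, Aoife, Sofia, Ingrid, Tariq, Jonas, Noor.
Aoife starts after Kenji ends; Kenji is clear from here.
Sofia starts before Aoife ends → Aoife and Sofia overlap.
Ingrid starts after Aoife ends; Aoife is clear from here.
Ingrid starts after Sofia ends; Sofia is clear from here.
Tariq starts before Ingrid ends → Ingrid and Tariq overlap.
Jonas starts after Ingrid ends; Ingrid is clear from here.
Jonas starts after Tariq ends; Tariq is clear from here.
Noor starts after Jonas ends.

Aoife & Sofia, Ingrid & Tariq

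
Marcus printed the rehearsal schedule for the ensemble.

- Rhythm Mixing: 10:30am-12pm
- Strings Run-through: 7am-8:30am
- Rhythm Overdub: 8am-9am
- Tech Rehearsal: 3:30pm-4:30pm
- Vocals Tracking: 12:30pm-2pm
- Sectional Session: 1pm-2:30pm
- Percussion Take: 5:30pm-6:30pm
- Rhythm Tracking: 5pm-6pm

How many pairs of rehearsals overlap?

3

Sorted by start: Strings Run-through, Rhythm Overdub, Rhythm Mixing, Vocals Tracking, Sectional Session, Tech Rehearsal, Rhythm Tracking, Percussion Take.
Rhythm Overdub starts before Strings Run-through ends → Strings Run-through and Rhythm Overdub overlap.
Rhythm Mixing starts after Strings Run-through ends, so Strings Run-through has no further overlaps.
Rhythm Mixing starts after Rhythm Overdub ends, so Rhythm Overdub has no further overlaps.
Vocals Tracking starts after Rhythm Mixing ends, so Rhythm Mixing has no further overlaps.
Sectional Session starts before Vocals Tracking ends → Vocals Tracking and Sectional Session overlap.
Tech Rehearsal starts after Vocals Tracking ends, so Vocals Tracking has no further overlaps.
Tech Rehearsal starts after Sectional Session ends, so Sectional Session has no further overlaps.
Rhythm Tracking starts after Tech Rehearsal ends, so Tech Rehearsal has no further overlaps.
Percussion Take starts before Rhythm Tracking ends → Rhythm Tracking and Percussion Take overlap.
Overlapping pairs: Percussion Take & Rhythm Tracking, Rhythm Overdub & Strings Run-through, Sectional Session & Vocals Tracking — 3 in total.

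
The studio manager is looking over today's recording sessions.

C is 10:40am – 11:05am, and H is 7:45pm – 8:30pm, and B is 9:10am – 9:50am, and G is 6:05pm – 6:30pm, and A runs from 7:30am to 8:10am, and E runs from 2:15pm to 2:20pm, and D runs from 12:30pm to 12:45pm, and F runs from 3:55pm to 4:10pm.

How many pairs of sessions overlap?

0

Sorted by start: A, B, C, D, E, F, G, H.
B starts after A ends, so A has no further overlaps.
C starts after B ends, so B has no further overlaps.
D starts after C ends, so C has no further overlaps.
E starts after D ends, so D has no further overlaps.
F starts after E ends, so E has no further overlaps.
G starts after F ends, so F has no further overlaps.
H starts after G ends.
No pair overlaps.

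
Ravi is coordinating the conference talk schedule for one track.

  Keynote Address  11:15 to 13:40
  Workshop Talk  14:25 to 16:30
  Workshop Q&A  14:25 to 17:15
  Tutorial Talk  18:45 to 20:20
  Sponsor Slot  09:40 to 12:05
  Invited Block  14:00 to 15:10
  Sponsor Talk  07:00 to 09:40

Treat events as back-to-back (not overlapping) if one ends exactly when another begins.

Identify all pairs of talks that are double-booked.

Invited Block & Workshop Q&A, Invited Block & Workshop Talk, Keynote Address & Sponsor Slot, Workshop Q&A & Workshop Talk

Sorted by start: Sponsor Talk, Sponsor Slot, Keynote Address, Invited Block, Workshop Q&A, Workshop Talk, Tutorial Talk.
Sponsor Slot starts exactly when Sponsor Talk ends (back-to-back, no overlap) — done with Sponsor Talk.
Keynote Address starts before Sponsor Slot ends → Sponsor Slot and Keynote Address overlap.
Invited Block starts after Sponsor Slot ends — done with Sponsor Slot.
Invited Block starts after Keynote Address ends — done with Keynote Address.
Workshop Q&A starts before Invited Block ends → Invited Block and Workshop Q&A overlap.
Workshop Talk starts before Invited Block ends → Invited Block and Workshop Talk overlap.
Tutorial Talk starts after Invited Block ends.
Workshop Talk starts before Workshop Q&A ends → Workshop Q&A and Workshop Talk overlap.
Tutorial Talk starts after Workshop Q&A ends.
Tutorial Talk starts after Workshop Talk ends.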